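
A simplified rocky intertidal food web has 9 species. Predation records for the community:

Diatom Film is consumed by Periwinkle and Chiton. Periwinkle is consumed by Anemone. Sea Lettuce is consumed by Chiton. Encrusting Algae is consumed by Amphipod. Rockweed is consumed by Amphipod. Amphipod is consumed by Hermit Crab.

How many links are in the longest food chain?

2 links

One longest chain: Rockweed → Amphipod → Hermit Crab.
It has 3 species and 2 links.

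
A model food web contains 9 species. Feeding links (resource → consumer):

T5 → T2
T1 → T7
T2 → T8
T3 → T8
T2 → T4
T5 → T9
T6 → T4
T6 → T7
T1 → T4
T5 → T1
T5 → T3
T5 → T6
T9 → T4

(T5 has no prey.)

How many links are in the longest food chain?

2 links

One longest chain: T5 → T3 → T8.
It has 3 species and 2 links.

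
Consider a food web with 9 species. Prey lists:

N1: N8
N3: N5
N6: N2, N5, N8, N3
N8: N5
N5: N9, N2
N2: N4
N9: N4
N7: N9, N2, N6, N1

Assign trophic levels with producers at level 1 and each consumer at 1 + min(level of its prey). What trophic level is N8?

Trophic level 4

N4 is a producer → level 1.
N9 eats N4 → level 2.
N5 eats N9 → level 3.
N8 eats N5 → level 4.
No prey of N8 is below level 3, so 4 is the minimum.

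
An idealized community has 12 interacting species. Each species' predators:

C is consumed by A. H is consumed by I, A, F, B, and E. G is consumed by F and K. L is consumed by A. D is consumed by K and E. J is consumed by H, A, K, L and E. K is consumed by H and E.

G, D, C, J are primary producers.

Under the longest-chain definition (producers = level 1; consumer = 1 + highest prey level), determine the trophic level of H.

Trophic level 3

G is a producer → level 1.
K eats G (level 1); other prey at levels: D 1, J 1 → level 2.
H eats K (level 2); other prey at levels: J 1 → level 3.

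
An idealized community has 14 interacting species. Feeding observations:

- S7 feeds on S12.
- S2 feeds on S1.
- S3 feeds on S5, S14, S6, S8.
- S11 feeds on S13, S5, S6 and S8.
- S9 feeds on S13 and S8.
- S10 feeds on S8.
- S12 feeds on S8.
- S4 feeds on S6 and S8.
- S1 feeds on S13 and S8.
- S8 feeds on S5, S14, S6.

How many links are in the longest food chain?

3 links

One longest chain: S14 → S8 → S12 → S7.
It has 4 species and 3 links.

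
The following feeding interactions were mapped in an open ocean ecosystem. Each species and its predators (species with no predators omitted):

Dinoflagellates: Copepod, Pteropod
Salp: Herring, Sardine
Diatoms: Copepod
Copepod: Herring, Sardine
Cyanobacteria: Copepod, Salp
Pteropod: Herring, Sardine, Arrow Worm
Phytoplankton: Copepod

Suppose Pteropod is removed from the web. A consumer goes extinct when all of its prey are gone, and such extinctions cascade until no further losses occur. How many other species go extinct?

1

Remove Pteropod.
Round 1: Arrow Worm (all prey gone) → extinct.
No further losses. Total secondary extinctions: 1.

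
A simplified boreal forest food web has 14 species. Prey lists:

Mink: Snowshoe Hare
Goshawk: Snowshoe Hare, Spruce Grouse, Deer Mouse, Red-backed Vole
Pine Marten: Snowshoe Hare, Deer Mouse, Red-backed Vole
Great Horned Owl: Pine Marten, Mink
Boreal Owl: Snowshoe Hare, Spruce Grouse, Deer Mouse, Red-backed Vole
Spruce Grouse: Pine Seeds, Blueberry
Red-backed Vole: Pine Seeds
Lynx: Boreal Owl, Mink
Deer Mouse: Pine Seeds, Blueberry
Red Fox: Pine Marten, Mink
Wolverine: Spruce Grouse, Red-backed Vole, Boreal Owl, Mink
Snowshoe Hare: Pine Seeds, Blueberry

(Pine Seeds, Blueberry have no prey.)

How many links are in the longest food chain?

One longest chain: Pine Seeds → Snowshoe Hare → Pine Marten → Great Horned Owl.
It has 4 species and 3 links.

3 links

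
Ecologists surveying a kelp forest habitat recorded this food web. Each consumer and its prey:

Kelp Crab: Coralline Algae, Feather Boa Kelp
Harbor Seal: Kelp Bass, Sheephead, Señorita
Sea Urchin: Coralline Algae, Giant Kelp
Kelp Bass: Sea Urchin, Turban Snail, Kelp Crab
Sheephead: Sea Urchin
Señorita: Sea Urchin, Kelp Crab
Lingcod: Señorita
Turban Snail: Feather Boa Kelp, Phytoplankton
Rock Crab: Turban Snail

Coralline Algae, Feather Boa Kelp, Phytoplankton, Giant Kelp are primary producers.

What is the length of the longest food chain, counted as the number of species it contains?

One longest chain: Coralline Algae → Sea Urchin → Sheephead → Harbor Seal.
It has 4 species and 3 links.

4 species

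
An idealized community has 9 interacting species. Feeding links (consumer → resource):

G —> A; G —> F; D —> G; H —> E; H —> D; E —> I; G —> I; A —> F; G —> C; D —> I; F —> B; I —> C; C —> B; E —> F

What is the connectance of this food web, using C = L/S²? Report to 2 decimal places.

The web has S = 9 species and L = 14 feeding links.
C = L / S² = 14 / 81 = 0.1728 ≈ 0.17.

C = 0.17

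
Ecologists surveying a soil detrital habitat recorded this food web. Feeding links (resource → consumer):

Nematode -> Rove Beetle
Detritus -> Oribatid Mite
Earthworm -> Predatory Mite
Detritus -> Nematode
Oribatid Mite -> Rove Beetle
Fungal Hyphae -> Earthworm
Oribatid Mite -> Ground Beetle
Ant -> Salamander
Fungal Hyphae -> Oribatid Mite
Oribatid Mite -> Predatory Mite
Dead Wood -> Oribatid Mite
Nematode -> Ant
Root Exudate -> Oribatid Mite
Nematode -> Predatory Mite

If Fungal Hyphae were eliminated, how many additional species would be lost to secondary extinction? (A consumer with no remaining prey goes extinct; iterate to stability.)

Remove Fungal Hyphae.
Round 1: Earthworm (all prey gone) → extinct.
No further losses. Total secondary extinctions: 1.

1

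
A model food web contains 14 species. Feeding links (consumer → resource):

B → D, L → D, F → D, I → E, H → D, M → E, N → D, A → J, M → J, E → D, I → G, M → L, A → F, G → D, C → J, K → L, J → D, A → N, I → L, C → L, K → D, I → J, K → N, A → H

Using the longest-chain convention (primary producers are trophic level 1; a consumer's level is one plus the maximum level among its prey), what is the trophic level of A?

Trophic level 3

D is a producer → level 1.
H eats D → level 2.
A eats H (level 2); other prey at levels: N 2, F 2, J 2 → level 3.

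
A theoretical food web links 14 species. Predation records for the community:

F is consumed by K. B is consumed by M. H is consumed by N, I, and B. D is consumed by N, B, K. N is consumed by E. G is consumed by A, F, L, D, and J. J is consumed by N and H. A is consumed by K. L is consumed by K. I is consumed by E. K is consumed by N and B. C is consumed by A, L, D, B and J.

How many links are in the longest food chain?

4 links

One longest chain: G → J → H → B → M.
It has 5 species and 4 links.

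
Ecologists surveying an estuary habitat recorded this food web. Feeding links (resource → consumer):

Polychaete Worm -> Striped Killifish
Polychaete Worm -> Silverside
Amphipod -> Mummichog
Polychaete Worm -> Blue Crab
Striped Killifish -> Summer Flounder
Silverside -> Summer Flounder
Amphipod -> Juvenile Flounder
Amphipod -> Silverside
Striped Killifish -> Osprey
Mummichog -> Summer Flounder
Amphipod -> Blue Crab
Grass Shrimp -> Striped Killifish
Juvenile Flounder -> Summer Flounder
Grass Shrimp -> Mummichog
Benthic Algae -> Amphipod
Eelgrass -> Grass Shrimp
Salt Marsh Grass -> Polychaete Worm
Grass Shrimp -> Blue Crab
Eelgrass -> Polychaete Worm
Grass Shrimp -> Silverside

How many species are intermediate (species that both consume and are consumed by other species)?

7

Intermediate species (has both prey and predators): Amphipod, Grass Shrimp, Polychaete Worm, Silverside, Juvenile Flounder, Striped Killifish, Mummichog.
Count: 7.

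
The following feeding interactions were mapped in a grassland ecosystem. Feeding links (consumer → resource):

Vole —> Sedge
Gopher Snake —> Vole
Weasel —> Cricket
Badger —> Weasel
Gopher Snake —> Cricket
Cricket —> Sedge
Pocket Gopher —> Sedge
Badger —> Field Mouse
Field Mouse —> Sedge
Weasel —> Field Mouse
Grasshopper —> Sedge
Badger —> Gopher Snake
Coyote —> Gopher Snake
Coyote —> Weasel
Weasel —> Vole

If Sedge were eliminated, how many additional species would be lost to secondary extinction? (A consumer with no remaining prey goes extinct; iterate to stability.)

9

Remove Sedge.
Round 1: Field Mouse (all prey gone), Pocket Gopher (all prey gone), Grasshopper (all prey gone), Cricket (all prey gone), Vole (all prey gone) → extinct.
Round 2: Weasel (all prey gone), Gopher Snake (all prey gone) → extinct.
Round 3: Coyote (all prey gone), Badger (all prey gone) → extinct.
No further losses. Total secondary extinctions: 9.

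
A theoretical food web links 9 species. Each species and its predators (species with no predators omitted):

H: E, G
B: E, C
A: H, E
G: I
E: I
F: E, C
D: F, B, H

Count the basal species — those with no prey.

Basal species (no prey listed): D, A.
Count: 2.

2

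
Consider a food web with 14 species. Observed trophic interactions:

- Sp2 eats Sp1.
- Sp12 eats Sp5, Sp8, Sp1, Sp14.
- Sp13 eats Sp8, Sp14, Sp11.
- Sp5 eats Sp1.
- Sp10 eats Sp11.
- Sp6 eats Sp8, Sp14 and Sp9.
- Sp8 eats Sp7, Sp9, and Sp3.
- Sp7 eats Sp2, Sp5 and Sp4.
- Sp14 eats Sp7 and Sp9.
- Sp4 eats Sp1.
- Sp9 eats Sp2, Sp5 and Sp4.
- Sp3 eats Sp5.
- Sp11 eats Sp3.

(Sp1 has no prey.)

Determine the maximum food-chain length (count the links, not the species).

One longest chain: Sp1 → Sp4 → Sp9 → Sp14 → Sp12.
It has 5 species and 4 links.

4 links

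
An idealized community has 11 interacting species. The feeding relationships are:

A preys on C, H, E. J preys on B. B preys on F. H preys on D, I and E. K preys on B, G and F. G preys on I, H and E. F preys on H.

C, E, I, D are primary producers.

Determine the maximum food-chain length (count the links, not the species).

4 links

One longest chain: E → H → F → B → J.
It has 5 species and 4 links.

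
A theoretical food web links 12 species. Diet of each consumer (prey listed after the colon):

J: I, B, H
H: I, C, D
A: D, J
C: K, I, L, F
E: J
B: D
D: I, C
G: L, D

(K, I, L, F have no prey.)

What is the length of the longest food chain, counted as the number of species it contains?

One longest chain: K → C → D → H → J → A.
It has 6 species and 5 links.

6 species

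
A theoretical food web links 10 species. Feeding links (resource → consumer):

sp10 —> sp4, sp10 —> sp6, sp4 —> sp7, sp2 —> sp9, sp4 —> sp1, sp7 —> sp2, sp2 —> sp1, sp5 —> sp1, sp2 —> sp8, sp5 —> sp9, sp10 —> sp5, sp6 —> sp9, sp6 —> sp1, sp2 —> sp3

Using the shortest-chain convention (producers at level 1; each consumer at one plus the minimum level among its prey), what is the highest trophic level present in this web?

Producers (level 1): sp10.
Following each consumer down to its lowest-level prey: sp10 → sp4 → sp7 → sp2 → sp8 (levels 1 through 5).
All prey of sp8 (sp2 4) are at level 4 or above, so sp8 is at level 1 + 4 = 5.
Every consumer has at least one prey at level 4 or below, so none exceeds level 5.

5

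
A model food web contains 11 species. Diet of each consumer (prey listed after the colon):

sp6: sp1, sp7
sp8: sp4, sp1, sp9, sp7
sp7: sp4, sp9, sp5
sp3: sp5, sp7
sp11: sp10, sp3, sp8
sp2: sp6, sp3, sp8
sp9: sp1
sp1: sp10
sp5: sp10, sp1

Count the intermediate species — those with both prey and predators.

Intermediate species (has both prey and predators): sp1, sp9, sp5, sp7, sp6, sp3, sp8.
Count: 7.

7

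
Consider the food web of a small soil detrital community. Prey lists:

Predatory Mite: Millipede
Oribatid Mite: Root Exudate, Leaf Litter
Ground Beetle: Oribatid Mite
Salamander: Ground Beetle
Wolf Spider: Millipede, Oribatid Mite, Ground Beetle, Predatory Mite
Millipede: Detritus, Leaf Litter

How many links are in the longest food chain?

One longest chain: Root Exudate → Oribatid Mite → Ground Beetle → Salamander.
It has 4 species and 3 links.

3 links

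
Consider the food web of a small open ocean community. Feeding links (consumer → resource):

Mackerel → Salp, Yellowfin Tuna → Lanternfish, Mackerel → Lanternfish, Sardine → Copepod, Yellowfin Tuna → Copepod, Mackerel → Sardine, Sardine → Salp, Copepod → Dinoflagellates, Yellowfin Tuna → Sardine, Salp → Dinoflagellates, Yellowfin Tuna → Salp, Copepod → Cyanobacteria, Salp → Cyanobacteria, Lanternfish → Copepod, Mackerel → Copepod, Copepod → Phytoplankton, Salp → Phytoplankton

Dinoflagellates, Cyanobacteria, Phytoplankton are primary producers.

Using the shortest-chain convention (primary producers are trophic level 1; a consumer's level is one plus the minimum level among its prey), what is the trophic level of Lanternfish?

Dinoflagellates is a producer → level 1.
Copepod eats Dinoflagellates → level 2.
Lanternfish eats Copepod → level 3.
No prey of Lanternfish is below level 2, so 3 is the minimum.

Trophic level 3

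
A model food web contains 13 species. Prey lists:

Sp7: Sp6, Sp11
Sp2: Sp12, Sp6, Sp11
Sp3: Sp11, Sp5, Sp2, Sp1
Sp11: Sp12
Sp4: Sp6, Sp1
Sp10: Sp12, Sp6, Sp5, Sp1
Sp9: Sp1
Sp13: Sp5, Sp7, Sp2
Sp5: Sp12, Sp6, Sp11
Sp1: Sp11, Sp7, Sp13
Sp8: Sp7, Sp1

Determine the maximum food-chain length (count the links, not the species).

One longest chain: Sp12 → Sp11 → Sp5 → Sp13 → Sp1 → Sp4.
It has 6 species and 5 links.

5 links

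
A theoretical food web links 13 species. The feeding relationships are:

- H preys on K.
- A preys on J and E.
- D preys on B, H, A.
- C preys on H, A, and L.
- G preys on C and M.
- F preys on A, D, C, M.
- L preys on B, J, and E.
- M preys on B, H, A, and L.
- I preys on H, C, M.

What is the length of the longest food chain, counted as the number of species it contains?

4 species

One longest chain: K → H → M → I.
It has 4 species and 3 links.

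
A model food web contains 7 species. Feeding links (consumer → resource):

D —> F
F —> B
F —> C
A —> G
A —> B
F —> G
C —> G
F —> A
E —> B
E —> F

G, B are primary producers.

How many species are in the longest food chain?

4 species

One longest chain: G → A → F → D.
It has 4 species and 3 links.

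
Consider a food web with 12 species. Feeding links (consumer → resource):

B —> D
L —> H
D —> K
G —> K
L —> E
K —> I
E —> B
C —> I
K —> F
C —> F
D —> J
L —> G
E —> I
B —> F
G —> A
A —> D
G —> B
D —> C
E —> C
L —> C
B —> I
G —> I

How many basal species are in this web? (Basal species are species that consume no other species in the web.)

Basal species (no prey listed): I, H, F, J.
Count: 4.

4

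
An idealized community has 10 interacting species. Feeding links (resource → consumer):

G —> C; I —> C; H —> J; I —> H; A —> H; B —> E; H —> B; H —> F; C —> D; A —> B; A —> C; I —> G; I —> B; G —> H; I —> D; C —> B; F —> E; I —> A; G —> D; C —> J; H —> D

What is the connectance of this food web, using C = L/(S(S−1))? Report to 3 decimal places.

The web has S = 10 species and L = 21 feeding links.
C = L / (S(S−1)) = 21 / 90 = 0.2333 ≈ 0.233.

C = 0.233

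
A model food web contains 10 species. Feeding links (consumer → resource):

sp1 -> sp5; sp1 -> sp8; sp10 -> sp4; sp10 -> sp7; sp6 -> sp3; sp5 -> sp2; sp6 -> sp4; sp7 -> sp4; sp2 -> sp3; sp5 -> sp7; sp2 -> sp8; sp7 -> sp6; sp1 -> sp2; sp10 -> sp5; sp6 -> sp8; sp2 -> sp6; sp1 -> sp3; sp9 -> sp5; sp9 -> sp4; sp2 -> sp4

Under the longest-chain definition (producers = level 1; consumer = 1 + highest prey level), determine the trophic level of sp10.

sp3 is a producer → level 1.
sp6 eats sp3 (level 1); other prey at levels: sp8 1, sp4 1 → level 2.
sp7 eats sp6 (level 2); other prey at levels: sp4 1 → level 3.
sp5 eats sp7 (level 3); other prey at levels: sp2 3 → level 4.
sp10 eats sp5 (level 4); other prey at levels: sp4 1, sp7 3 → level 5.

Trophic level 5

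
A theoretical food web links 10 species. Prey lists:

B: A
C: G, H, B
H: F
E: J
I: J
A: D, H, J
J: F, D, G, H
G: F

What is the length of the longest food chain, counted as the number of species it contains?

6 species

One longest chain: F → G → J → A → B → C.
It has 6 species and 5 links.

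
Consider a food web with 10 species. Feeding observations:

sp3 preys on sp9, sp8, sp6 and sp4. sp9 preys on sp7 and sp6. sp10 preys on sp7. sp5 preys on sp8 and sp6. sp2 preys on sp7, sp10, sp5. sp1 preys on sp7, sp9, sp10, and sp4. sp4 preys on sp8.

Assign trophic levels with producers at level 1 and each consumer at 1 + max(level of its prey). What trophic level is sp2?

Trophic level 3

sp7 is a producer → level 1.
sp10 eats sp7 → level 2.
sp2 eats sp10 (level 2); other prey at levels: sp7 1, sp5 2 → level 3.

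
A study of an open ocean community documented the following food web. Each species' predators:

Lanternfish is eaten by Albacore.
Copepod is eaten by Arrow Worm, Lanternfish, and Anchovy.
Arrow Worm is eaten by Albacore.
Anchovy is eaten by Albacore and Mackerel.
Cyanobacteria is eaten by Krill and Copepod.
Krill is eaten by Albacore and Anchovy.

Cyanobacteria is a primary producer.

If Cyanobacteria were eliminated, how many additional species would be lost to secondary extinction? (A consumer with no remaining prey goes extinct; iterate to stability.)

Remove Cyanobacteria.
Round 1: Krill (all prey gone), Copepod (all prey gone) → extinct.
Round 2: Anchovy (all prey gone), Lanternfish (all prey gone), Arrow Worm (all prey gone) → extinct.
Round 3: Mackerel (all prey gone), Albacore (all prey gone) → extinct.
No further losses. Total secondary extinctions: 7.

7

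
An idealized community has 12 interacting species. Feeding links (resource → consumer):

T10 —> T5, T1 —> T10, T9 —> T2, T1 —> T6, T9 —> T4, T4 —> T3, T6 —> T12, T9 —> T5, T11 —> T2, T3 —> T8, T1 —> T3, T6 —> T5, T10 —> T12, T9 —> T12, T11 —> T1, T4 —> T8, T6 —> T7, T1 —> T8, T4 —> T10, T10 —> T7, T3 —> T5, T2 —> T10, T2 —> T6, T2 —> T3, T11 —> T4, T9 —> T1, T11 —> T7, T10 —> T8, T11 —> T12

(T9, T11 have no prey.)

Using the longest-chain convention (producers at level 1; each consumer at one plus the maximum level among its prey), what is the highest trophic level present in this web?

4

Producers (level 1): T9, T11.
T9 → T1 → T6 → T5 gives T5 level 4.
No species has a prey at level 4, so no species reaches level 5.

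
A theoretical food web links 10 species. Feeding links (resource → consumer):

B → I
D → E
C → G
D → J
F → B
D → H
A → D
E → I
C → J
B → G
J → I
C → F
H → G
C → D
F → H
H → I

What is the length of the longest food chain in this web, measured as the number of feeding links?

One longest chain: C → F → H → G.
It has 4 species and 3 links.

3 links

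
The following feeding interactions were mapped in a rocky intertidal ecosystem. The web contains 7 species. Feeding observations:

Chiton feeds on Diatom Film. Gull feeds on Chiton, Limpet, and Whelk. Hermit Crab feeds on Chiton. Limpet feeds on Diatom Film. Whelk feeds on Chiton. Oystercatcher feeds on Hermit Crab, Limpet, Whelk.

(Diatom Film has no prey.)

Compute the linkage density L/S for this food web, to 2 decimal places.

There are L = 10 links among S = 7 species.
L/S = 10/7 = 1.4286 ≈ 1.43.

L/S = 1.43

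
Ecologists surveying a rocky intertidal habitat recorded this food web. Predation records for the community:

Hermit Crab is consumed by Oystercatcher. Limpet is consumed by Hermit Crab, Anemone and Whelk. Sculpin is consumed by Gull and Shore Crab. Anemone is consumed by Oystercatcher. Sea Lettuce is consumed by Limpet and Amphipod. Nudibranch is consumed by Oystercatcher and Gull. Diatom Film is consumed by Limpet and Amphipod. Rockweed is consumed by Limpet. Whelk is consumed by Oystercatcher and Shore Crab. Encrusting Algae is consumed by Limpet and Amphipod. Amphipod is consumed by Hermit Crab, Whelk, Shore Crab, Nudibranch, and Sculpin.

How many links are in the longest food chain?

3 links

One longest chain: Diatom Film → Amphipod → Sculpin → Gull.
It has 4 species and 3 links.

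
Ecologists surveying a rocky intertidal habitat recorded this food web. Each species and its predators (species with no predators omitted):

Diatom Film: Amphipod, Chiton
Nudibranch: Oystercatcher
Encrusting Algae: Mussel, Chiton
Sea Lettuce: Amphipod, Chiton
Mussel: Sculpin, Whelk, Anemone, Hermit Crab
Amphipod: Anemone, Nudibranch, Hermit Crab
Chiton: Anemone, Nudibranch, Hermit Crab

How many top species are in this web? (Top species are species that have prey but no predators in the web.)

5

Top species (has prey, but nothing eats it): Sculpin, Whelk, Anemone, Hermit Crab, Oystercatcher.
Count: 5.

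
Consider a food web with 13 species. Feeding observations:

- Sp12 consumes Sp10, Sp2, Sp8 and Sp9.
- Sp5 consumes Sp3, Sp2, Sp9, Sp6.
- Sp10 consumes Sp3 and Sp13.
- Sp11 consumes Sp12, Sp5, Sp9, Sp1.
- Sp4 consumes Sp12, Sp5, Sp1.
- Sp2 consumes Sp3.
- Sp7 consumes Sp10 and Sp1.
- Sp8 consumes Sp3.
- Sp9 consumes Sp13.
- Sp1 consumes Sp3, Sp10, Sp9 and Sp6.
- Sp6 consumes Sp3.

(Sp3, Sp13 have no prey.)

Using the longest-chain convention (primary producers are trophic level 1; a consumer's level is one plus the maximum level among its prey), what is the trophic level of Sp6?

Trophic level 2

Sp3 is a producer → level 1.
Sp6 eats Sp3 → level 2.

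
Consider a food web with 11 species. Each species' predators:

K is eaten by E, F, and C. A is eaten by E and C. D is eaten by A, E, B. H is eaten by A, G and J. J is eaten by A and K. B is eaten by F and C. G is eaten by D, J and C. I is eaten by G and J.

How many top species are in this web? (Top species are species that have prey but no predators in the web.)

3

Top species (has prey, but nothing eats it): F, E, C.
Count: 3.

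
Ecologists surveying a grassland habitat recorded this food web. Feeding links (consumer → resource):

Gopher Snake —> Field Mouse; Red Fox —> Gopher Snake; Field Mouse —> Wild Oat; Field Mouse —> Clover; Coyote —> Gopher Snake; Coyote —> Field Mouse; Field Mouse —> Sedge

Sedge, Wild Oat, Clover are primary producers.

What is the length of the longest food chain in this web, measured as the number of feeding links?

3 links

One longest chain: Sedge → Field Mouse → Gopher Snake → Coyote.
It has 4 species and 3 links.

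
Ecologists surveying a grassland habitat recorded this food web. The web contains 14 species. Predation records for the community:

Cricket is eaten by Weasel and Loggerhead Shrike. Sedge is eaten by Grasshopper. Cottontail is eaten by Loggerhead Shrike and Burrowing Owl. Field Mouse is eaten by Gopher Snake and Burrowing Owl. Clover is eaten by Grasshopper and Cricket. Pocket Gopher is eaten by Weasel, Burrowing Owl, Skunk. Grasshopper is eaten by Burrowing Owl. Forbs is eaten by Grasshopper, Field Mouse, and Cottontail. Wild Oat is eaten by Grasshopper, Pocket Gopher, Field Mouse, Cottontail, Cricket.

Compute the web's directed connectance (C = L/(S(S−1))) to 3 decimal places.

The web has S = 14 species and L = 21 feeding links.
C = L / (S(S−1)) = 21 / 182 = 0.1154 ≈ 0.115.

C = 0.115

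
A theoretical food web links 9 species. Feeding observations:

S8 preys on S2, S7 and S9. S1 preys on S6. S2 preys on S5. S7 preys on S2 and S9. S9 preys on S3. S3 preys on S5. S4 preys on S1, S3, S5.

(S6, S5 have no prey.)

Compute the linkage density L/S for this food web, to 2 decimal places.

L/S = 1.33

There are L = 12 links among S = 9 species.
L/S = 12/9 = 1.3333 ≈ 1.33.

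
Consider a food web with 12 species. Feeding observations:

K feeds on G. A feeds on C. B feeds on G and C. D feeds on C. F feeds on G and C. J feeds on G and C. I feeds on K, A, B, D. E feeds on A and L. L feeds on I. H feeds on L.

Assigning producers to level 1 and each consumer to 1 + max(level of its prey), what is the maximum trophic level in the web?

5

Producers (level 1): C, G.
C → B → I → L → E gives E level 5.
No species has a prey at level 5, so no species reaches level 6.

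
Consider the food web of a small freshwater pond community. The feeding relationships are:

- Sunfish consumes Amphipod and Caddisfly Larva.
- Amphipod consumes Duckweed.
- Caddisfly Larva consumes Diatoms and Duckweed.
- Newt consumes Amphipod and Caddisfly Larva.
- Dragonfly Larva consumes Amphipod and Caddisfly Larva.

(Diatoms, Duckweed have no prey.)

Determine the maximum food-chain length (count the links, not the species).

One longest chain: Diatoms → Caddisfly Larva → Newt.
It has 3 species and 2 links.

2 links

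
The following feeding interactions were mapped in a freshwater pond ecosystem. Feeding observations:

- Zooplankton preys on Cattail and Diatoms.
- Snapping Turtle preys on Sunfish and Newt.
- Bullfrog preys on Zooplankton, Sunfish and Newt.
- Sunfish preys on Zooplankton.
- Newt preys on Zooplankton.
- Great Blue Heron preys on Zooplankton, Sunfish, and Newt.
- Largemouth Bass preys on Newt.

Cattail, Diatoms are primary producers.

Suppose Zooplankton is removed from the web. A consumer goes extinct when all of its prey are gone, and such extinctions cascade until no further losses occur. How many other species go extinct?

Remove Zooplankton.
Round 1: Sunfish (all prey gone), Newt (all prey gone) → extinct.
Round 2: Bullfrog (all prey gone), Great Blue Heron (all prey gone), Snapping Turtle (all prey gone), Largemouth Bass (all prey gone) → extinct.
No further losses. Total secondary extinctions: 6.

6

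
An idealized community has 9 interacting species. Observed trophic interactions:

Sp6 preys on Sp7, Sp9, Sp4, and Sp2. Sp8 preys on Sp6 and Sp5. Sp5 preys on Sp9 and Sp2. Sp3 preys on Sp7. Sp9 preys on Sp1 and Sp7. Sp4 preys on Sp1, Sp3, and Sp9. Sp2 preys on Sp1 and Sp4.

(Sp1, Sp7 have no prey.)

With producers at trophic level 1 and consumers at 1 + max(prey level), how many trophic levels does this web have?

Producers (level 1): Sp1, Sp7.
Sp1 → Sp9 → Sp4 → Sp2 → Sp5 → Sp8 gives Sp8 level 6.
No species has a prey at level 6, so no species reaches level 7.

6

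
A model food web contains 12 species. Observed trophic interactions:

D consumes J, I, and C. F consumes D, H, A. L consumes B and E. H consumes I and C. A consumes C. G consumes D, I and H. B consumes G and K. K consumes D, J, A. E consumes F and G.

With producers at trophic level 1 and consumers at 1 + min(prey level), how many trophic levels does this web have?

4

Producers (level 1): J, I, C.
Following each consumer down to its lowest-level prey: I → G → E → L (levels 1 through 4).
All prey of L (E 3, B 3) are at level 3 or above, so L is at level 1 + 3 = 4.
Every consumer has at least one prey at level 3 or below, so none exceeds level 4.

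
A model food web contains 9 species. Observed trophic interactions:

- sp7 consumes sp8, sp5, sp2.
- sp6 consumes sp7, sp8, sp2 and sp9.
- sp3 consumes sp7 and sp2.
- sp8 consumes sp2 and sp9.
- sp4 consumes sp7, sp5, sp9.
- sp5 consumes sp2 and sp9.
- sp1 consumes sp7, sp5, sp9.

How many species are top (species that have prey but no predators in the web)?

Top species (has prey, but nothing eats it): sp6, sp4, sp3, sp1.
Count: 4.

4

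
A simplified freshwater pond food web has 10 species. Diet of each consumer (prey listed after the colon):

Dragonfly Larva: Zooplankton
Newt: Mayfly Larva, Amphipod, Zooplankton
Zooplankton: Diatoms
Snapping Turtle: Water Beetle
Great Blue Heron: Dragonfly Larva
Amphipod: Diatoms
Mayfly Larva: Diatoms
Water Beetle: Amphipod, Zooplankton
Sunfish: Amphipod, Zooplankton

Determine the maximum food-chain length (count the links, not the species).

One longest chain: Diatoms → Amphipod → Water Beetle → Snapping Turtle.
It has 4 species and 3 links.

3 links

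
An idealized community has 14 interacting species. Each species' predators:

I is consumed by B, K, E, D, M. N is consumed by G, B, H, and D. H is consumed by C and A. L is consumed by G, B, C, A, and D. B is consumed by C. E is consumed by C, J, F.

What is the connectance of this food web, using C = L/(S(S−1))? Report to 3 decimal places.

C = 0.110

The web has S = 14 species and L = 20 feeding links.
C = L / (S(S−1)) = 20 / 182 = 0.1099 ≈ 0.110.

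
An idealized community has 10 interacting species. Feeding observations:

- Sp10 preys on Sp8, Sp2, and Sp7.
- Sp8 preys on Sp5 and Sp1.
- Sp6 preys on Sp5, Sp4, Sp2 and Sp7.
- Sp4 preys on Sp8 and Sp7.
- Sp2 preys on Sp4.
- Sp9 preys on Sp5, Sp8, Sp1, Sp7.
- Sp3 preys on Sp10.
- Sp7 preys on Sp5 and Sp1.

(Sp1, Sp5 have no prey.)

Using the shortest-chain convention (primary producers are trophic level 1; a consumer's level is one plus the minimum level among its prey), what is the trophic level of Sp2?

Sp1 is a producer → level 1.
Sp8 eats Sp1 → level 2.
Sp4 eats Sp8 → level 3.
Sp2 eats Sp4 → level 4.
No prey of Sp2 is below level 3, so 4 is the minimum.

Trophic level 4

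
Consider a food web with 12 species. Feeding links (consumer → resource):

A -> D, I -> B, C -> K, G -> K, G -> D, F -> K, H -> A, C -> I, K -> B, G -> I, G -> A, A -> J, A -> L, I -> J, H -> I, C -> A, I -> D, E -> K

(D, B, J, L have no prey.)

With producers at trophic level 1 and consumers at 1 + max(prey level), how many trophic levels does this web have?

3

Producers (level 1): D, B, J, L.
D → I → H gives H level 3.
No species has a prey at level 3, so no species reaches level 4.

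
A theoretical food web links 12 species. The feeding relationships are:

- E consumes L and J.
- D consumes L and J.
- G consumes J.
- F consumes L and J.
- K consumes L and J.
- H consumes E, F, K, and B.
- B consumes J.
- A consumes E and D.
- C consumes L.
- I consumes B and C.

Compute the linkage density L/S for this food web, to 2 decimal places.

There are L = 19 links among S = 12 species.
L/S = 19/12 = 1.5833 ≈ 1.58.

L/S = 1.58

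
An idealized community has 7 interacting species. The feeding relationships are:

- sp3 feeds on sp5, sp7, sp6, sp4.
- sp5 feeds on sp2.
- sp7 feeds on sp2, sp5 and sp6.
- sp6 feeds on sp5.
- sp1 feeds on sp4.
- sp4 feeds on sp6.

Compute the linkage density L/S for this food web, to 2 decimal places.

L/S = 1.57

There are L = 11 links among S = 7 species.
L/S = 11/7 = 1.5714 ≈ 1.57.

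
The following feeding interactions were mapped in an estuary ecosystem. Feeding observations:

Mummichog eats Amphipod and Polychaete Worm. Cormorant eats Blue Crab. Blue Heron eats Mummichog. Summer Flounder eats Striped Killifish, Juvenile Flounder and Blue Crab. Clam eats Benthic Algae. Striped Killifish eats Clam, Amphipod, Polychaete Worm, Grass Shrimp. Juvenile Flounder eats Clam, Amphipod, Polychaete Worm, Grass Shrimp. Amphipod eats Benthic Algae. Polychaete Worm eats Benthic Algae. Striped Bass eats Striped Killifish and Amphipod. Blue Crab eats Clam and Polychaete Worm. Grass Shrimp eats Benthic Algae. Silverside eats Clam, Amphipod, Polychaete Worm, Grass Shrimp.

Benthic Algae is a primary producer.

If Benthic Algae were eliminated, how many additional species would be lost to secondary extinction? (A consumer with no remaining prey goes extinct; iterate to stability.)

13

Remove Benthic Algae.
Round 1: Polychaete Worm (all prey gone), Clam (all prey gone), Grass Shrimp (all prey gone), Amphipod (all prey gone) → extinct.
Round 2: Striped Killifish (all prey gone), Mummichog (all prey gone), Juvenile Flounder (all prey gone), Silverside (all prey gone), Blue Crab (all prey gone) → extinct.
Round 3: Blue Heron (all prey gone), Striped Bass (all prey gone), Cormorant (all prey gone), Summer Flounder (all prey gone) → extinct.
No further losses. Total secondary extinctions: 13.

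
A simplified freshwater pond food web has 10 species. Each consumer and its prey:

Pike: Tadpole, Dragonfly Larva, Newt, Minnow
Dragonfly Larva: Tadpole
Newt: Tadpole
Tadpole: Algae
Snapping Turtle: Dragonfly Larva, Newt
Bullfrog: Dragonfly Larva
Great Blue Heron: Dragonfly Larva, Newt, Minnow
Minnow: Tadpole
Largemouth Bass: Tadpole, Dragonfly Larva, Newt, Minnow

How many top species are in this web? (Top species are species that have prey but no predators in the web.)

Top species (has prey, but nothing eats it): Bullfrog, Largemouth Bass, Pike, Great Blue Heron, Snapping Turtle.
Count: 5.

5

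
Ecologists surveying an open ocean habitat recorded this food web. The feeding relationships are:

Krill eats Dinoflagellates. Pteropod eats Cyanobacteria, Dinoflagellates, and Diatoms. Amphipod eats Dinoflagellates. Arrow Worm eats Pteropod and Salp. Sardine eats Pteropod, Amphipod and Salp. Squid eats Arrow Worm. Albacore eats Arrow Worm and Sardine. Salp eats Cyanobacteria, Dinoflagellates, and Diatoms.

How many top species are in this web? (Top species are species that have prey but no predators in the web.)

Top species (has prey, but nothing eats it): Krill, Squid, Albacore.
Count: 3.

3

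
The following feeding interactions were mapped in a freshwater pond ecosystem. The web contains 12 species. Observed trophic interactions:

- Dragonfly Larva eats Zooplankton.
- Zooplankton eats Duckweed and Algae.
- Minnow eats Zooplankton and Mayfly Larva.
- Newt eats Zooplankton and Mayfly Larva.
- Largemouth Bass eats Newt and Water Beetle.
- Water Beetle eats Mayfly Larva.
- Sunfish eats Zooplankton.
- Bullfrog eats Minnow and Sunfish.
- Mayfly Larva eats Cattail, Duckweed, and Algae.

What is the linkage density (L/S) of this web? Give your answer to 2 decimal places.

There are L = 16 links among S = 12 species.
L/S = 16/12 = 1.3333 ≈ 1.33.

L/S = 1.33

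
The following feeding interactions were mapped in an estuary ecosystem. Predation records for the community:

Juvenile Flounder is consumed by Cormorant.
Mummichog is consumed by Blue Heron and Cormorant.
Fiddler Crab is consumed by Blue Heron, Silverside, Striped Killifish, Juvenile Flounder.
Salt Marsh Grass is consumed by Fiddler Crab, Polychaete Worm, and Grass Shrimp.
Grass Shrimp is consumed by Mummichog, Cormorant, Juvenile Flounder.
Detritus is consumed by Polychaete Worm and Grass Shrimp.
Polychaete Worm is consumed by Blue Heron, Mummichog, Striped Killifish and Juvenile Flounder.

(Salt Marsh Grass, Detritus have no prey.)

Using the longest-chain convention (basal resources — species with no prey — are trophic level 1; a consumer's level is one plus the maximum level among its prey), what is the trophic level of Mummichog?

Trophic level 3

Salt Marsh Grass has no prey (basal) → level 1.
Polychaete Worm eats Salt Marsh Grass (level 1); other prey at levels: Detritus 1 → level 2.
Mummichog eats Polychaete Worm (level 2); other prey at levels: Grass Shrimp 2 → level 3.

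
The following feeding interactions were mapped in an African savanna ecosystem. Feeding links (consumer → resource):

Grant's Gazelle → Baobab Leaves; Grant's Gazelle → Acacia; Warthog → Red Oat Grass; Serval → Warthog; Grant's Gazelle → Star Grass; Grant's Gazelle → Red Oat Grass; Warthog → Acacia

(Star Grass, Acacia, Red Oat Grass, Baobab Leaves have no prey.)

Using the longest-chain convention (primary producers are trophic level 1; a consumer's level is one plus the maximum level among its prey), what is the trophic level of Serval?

Acacia is a producer → level 1.
Warthog eats Acacia (level 1); other prey at levels: Red Oat Grass 1 → level 2.
Serval eats Warthog → level 3.

Trophic level 3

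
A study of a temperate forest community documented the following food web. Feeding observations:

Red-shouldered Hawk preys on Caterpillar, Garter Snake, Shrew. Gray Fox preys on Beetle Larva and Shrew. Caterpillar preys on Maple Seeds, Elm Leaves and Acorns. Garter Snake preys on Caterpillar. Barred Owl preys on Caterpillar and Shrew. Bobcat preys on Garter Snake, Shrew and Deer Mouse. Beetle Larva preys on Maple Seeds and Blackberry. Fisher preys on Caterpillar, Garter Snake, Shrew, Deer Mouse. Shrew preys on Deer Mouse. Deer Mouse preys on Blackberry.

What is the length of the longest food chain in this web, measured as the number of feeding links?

3 links

One longest chain: Maple Seeds → Caterpillar → Garter Snake → Bobcat.
It has 4 species and 3 links.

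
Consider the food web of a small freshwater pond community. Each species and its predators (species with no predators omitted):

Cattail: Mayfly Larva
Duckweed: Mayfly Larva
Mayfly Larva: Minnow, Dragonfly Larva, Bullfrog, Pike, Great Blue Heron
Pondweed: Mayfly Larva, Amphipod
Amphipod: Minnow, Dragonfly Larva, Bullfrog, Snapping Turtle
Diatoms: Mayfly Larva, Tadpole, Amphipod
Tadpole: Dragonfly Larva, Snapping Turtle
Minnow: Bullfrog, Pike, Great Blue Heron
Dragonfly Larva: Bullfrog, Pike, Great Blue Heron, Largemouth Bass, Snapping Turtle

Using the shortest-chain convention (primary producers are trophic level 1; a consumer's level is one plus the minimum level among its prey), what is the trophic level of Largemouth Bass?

Pondweed is a producer → level 1.
Mayfly Larva eats Pondweed → level 2.
Dragonfly Larva eats Mayfly Larva → level 3.
Largemouth Bass eats Dragonfly Larva → level 4.
No prey of Largemouth Bass is below level 3, so 4 is the minimum.

Trophic level 4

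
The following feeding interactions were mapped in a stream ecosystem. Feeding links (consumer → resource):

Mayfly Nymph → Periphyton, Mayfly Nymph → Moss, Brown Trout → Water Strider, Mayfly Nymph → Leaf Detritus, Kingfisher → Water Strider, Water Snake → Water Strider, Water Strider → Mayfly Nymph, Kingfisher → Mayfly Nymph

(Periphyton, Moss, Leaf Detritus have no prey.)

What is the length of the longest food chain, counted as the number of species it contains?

4 species

One longest chain: Periphyton → Mayfly Nymph → Water Strider → Water Snake.
It has 4 species and 3 links.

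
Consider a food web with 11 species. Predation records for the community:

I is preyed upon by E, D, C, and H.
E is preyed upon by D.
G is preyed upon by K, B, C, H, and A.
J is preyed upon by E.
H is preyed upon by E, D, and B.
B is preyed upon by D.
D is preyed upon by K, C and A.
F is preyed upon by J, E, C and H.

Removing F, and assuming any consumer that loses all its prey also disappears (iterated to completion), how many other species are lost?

Remove F.
Round 1: J (all prey gone) → extinct.
No further losses. Total secondary extinctions: 1.

1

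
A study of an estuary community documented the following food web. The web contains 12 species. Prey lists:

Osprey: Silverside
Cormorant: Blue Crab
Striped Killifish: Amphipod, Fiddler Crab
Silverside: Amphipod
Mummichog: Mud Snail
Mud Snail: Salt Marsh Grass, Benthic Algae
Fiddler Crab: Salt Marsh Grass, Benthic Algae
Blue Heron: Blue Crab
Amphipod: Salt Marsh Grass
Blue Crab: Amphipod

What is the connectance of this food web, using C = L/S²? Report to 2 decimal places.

C = 0.09

The web has S = 12 species and L = 13 feeding links.
C = L / S² = 13 / 144 = 0.0903 ≈ 0.09.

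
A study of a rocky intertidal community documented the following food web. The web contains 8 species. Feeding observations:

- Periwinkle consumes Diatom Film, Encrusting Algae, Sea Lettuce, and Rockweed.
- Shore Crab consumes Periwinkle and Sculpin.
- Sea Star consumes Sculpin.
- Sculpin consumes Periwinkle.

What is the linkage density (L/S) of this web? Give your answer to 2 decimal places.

L/S = 1.00

There are L = 8 links among S = 8 species.
L/S = 8/8 = 1.0000 ≈ 1.00.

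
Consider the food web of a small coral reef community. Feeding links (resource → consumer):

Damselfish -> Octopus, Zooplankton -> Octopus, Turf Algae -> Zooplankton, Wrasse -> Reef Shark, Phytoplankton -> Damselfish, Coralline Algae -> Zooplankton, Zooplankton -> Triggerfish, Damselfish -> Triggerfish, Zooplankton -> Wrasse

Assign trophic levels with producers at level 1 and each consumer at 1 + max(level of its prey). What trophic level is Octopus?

Turf Algae is a producer → level 1.
Zooplankton eats Turf Algae (level 1); other prey at levels: Coralline Algae 1 → level 2.
Octopus eats Zooplankton (level 2); other prey at levels: Damselfish 2 → level 3.

Trophic level 3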